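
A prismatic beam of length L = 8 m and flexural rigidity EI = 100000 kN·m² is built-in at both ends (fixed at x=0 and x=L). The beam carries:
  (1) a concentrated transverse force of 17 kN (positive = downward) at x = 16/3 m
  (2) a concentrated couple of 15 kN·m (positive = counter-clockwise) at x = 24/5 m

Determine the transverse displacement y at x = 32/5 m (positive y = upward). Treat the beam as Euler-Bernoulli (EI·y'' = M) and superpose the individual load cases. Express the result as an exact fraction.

Load 1 — point force P=17 kN at a=16/3 m (b=L-a=8/3):
  y_1 = -Pa²(L-x)²(3bL-(3b+a)(L-x))/(6L³EI)  [x>a] = -17·(16/3)²·(8-(32/5))²·(3·(8/3)·8-(3·(8/3)+(16/3))·(8-(32/5)))/(6·8³·100000) = -1088/6328125 m
Load 2 — applied couple M₀=15 kN·m at a=24/5 m (b=L-a=16/5):
  y_2 = (R_Ax³/6 - M_Ax²/2 - M₀(x-a)²/2)/EI  [x>a] with R_A=27/10, M_A=24/5 = ((27/10)·(32/5)³/6 - (24/5)·(32/5)²/2 - 15·((32/5)-(24/5))²/2)/100000 = 9/1953125 m
Superposition: y = Σ y_i = -26471/158203125 m ≈ -0.000167 m

y(32/5) = -26471/158203125 m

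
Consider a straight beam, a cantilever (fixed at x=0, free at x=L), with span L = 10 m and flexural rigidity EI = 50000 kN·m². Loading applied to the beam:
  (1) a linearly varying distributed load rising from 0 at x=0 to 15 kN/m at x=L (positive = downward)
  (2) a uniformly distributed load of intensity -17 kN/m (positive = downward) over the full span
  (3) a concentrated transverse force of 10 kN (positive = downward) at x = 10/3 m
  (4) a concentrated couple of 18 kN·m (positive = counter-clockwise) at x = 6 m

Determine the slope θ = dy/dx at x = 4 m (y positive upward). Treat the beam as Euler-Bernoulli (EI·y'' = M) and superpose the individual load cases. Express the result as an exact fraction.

Load 1 — triangular load w₀=15 kN/m (0→w₀ over full span):
  θ_1 = (w₀Lx²/4-w₀L²x/3-w₀x⁴/(24L))/EI = (15·10·4²/4-15·10²·4/3-15·4⁴/(24·10))/50000 = -177/6250 rad
Load 2 — uniform load w=-17 kN/m over full span:
  θ_2 = -wx(x²-3Lx+3L²)/(6EI) = -(-17)·4·(4²-3·10·4+3·10²)/(6·50000) = 833/18750 rad
Load 3 — point force P=10 kN at a=10/3 m (b=L-a=20/3):
  θ_3 = -Pa²/(2EI)  [x>a] = -10·(10/3)²/(2·50000) = -1/900 rad
Load 4 — applied couple M₀=18 kN·m at a=6 m (b=L-a=4):
  θ_4 = M₀x/EI  [x≤a] = 18·4/50000 = 9/6250 rad
Superposition: θ = Σ θ_i = 1849/112500 rad ≈ 0.016436 rad

θ(4) = 1849/112500 rad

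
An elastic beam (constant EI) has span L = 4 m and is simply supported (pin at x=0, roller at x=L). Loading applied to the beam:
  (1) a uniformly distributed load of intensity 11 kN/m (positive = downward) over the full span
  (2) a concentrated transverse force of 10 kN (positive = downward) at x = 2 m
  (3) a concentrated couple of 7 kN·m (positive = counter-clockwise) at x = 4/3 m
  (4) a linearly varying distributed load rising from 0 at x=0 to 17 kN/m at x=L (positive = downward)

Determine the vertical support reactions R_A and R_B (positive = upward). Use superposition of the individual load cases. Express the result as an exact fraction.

R_A = 481/12 kN, R_B = 575/12 kN

Load 1 — uniform load w=11 kN/m over full span:
  R_A = wL/2 = 11·4/2 = 22 kN
  R_B = wL/2 = 11·4/2 = 22 kN
Load 2 — point force P=10 kN at a=2 m (b=L-a=2):
  R_A = Pb/L = 10·2/4 = 5 kN
  R_B = Pa/L = 10·2/4 = 5 kN
Load 3 — applied couple M₀=7 kN·m at a=4/3 m (b=L-a=8/3):
  R_A = M₀/L = 7/4 kN
  R_B = -M₀/L = -7/4 kN
Load 4 — triangular load w₀=17 kN/m (0→w₀ over full span):
  R_A = w₀L/6 = 17·4/6 = 34/3 kN
  R_B = w₀L/3 = 17·4/3 = 68/3 kN
Superposition: R_A = 481/12 kN, R_B = 575/12 kN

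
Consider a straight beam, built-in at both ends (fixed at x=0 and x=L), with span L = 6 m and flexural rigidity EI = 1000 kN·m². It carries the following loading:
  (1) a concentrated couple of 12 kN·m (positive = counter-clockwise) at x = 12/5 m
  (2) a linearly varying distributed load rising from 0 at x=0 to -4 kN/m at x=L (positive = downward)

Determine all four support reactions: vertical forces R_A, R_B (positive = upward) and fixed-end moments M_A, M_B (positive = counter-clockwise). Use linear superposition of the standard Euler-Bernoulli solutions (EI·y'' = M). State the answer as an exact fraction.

R_A = -18/25 kN, M_A = -84/25 kN·m, R_B = -282/25 kN, M_B = 276/25 kN·m

Load 1 — applied couple M₀=12 kN·m at a=12/5 m (b=L-a=18/5):
  R_A = 6M₀ab/L³ = 6·12·(12/5)·(18/5)/6³ = 72/25 kN
  M_A = M₀b(2a-b)/L² = 12·(18/5)·(2·(12/5)-(18/5))/6² = 36/25 kN·m
  R_B = -6M₀ab/L³ = -6·12·(12/5)·(18/5)/6³ = -72/25 kN
  M_B = M₀a(2b-a)/L² = 12·(12/5)·(2·(18/5)-(12/5))/6² = 96/25 kN·m
Load 2 — triangular load w₀=-4 kN/m (0→w₀ over full span):
  R_A = 3w₀L/20 = 3·(-4)·6/20 = -18/5 kN
  M_A = w₀L²/30 = (-4)·6²/30 = -24/5 kN·m
  R_B = 7w₀L/20 = 7·(-4)·6/20 = -42/5 kN
  M_B = -w₀L²/20 = -(-4)·6²/20 = 36/5 kN·m
Superposition: R_A = -18/25 kN, M_A = -84/25 kN·m, R_B = -282/25 kN, M_B = 276/25 kN·m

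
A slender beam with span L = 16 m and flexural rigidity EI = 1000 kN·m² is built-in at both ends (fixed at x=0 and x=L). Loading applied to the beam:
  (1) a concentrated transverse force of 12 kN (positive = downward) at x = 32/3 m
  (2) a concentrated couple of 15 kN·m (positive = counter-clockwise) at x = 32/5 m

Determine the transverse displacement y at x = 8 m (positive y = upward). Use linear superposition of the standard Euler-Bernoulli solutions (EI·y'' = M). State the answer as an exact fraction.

y(8) = -2552/16875 m

Load 1 — point force P=12 kN at a=32/3 m (b=L-a=16/3):
  y_1 = -Pb²x²(3aL-(3a+b)x)/(6L³EI)  [x≤a] = -12·(16/3)²·8²·(3·(32/3)·16-(3·(32/3)+(16/3))·8)/(6·16³·1000) = -128/675 m
Load 2 — applied couple M₀=15 kN·m at a=32/5 m (b=L-a=48/5):
  y_2 = (R_Ax³/6 - M_Ax²/2 - M₀(x-a)²/2)/EI  [x>a] with R_A=27/20, M_A=9/5 = ((27/20)·8³/6 - (9/5)·8²/2 - 15·(8-(32/5))²/2)/1000 = 24/625 m
Superposition: y = Σ y_i = -2552/16875 m ≈ -0.151230 m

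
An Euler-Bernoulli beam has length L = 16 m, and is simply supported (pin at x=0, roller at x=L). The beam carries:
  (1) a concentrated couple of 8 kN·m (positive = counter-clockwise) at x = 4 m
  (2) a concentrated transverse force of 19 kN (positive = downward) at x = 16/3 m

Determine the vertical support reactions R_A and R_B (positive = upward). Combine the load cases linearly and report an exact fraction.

R_A = 79/6 kN, R_B = 35/6 kN

Load 1 — applied couple M₀=8 kN·m at a=4 m (b=L-a=12):
  R_A = M₀/L = 8/16 = 1/2 kN
  R_B = -M₀/L = -8/16 = -1/2 kN
Load 2 — point force P=19 kN at a=16/3 m (b=L-a=32/3):
  R_A = Pb/L = 19·(32/3)/16 = 38/3 kN
  R_B = Pa/L = 19·(16/3)/16 = 19/3 kN
Superposition: R_A = 79/6 kN, R_B = 35/6 kN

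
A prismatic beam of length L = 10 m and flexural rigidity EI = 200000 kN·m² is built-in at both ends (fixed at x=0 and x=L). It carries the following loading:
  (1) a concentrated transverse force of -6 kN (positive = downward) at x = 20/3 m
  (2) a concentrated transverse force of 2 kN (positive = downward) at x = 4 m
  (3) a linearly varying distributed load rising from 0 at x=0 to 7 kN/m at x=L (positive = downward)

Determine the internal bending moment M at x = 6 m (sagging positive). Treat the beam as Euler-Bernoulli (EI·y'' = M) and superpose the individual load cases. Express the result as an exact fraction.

M(6) = 11783/1125 kN·m

Load 1 — point force P=-6 kN at a=20/3 m (b=L-a=10/3):
  M_1 = Pb²(3a+b)x/L³ - Pab²/L²  [x≤a] = (-6)·(10/3)²·(3·(20/3)+(10/3))·6/10³ - (-6)·(20/3)·(10/3)²/10² = -44/9 kN·m
Load 2 — point force P=2 kN at a=4 m (b=L-a=6):
  M_2 = Pa²(a+3b)(L-x)/L³ - Pa²b/L²  [x>a] = 2·4²·(4+3·6)·(10-6)/10³ - 2·4²·6/10² = 112/125 kN·m
Load 3 — triangular load w₀=7 kN/m (0→w₀ over full span):
  M_3 = 3w₀Lx/20 - w₀L²/30 - w₀x³/(6L) = 3·7·10·6/20 - 7·10²/30 - 7·6³/(6·10) = 217/15 kN·m
Superposition: M = Σ M_i = 11783/1125 kN·m ≈ 10.473778 kN·m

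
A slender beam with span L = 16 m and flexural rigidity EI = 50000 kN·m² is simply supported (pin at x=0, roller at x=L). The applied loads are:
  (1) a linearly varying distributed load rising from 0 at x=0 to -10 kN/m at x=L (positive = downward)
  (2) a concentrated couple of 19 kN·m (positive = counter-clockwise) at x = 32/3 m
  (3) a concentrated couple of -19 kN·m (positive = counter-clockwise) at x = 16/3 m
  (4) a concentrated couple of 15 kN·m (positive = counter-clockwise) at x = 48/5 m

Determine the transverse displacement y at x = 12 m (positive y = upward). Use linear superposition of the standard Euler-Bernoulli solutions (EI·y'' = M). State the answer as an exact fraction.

y(12) = 22109/375000 m

Load 1 — triangular load w₀=-10 kN/m (0→w₀ over full span):
  y_1 = -w₀x(7L⁴-10L²x²+3x⁴)/(360LEI) = -(-10)·12·(7·16⁴-10·16²·12²+3·12⁴)/(360·16·50000) = 119/1875 m
Load 2 — applied couple M₀=19 kN·m at a=32/3 m (b=L-a=16/3):
  y_2 = (M₀x³/(6L)-M₀(x-a)²/2+C₁x)/EI  [x>a] with C₁=M₀(3b²-L²)/(6L)=-304/9 = (19·12³/(6·16)-19·(12-(32/3))²/2+(-304/9)·12)/50000 = -361/225000 m
Load 3 — applied couple M₀=-19 kN·m at a=16/3 m (b=L-a=32/3):
  y_3 = (M₀x³/(6L)-M₀(x-a)²/2+C₁x)/EI  [x>a] with C₁=M₀(3b²-L²)/(6L)=-152/9 = ((-19)·12³/(6·16)-(-19)·(12-(16/3))²/2+(-152/9)·12)/50000 = -551/225000 m
Load 4 — applied couple M₀=15 kN·m at a=48/5 m (b=L-a=32/5):
  y_4 = (M₀x³/(6L)-M₀(x-a)²/2+C₁x)/EI  [x>a] with C₁=M₀(3b²-L²)/(6L)=-104/5 = (15·12³/(6·16)-15·(12-(48/5))²/2+(-104/5)·12)/50000 = -57/125000 m
Superposition: y = Σ y_i = 22109/375000 m ≈ 0.058957 m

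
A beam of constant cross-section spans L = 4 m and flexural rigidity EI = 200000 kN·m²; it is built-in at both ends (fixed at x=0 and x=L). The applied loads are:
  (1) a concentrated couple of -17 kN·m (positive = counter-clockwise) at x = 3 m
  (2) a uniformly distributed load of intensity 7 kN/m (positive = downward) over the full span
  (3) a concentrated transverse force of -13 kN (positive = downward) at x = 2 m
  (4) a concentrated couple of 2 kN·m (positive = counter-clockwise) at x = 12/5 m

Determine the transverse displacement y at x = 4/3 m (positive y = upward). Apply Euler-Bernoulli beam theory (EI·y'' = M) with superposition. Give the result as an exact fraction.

Load 1 — applied couple M₀=-17 kN·m at a=3 m (b=L-a=1):
  y_1 = (R_Ax³/6 - M_Ax²/2)/EI  [x≤a] with R_A=-153/32, M_A=-85/16 = ((-153/32)·(4/3)³/6 - (-85/16)·(4/3)²/2)/200000 = 17/1200000 m
Load 2 — uniform load w=7 kN/m over full span:
  y_2 = -wx²(L-x)²/(24EI) = -7·(4/3)²·(4-(4/3))²/(24·200000) = -14/759375 m
Load 3 — point force P=-13 kN at a=2 m (b=L-a=2):
  y_3 = -Pb²x²(3aL-(3a+b)x)/(6L³EI)  [x≤a] = -(-13)·2²·(4/3)²·(3·2·4-(3·2+2)·(4/3))/(6·4³·200000) = 13/810000 m
Load 4 — applied couple M₀=2 kN·m at a=12/5 m (b=L-a=8/5):
  y_4 = (R_Ax³/6 - M_Ax²/2)/EI  [x≤a] with R_A=18/25, M_A=16/25 = ((18/25)·(4/3)³/6 - (16/25)·(4/3)²/2)/200000 = -1/703125 m
Superposition: y = Σ y_i = 25169/2430000000 m ≈ 0.000010 m

y(4/3) = 25169/2430000000 m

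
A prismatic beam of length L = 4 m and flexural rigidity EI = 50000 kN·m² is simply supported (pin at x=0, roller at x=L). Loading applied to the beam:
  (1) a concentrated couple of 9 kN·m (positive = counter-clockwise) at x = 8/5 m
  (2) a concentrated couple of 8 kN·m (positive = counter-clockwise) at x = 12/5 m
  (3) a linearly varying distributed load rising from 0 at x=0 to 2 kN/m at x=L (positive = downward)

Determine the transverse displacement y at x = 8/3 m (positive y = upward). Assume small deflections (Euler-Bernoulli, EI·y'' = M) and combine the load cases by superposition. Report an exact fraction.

Load 1 — applied couple M₀=9 kN·m at a=8/5 m (b=L-a=12/5):
  y_1 = (M₀x³/(6L)-M₀(x-a)²/2+C₁x)/EI  [x>a] with C₁=M₀(3b²-L²)/(6L)=12/25 = (9·(8/3)³/(6·4)-9·((8/3)-(8/5))²/2+(12/25)·(8/3))/50000 = 46/703125 m
Load 2 — applied couple M₀=8 kN·m at a=12/5 m (b=L-a=8/5):
  y_2 = (M₀x³/(6L)-M₀(x-a)²/2+C₁x)/EI  [x>a] with C₁=M₀(3b²-L²)/(6L)=-208/75 = (8·(8/3)³/(6·4)-8·((8/3)-(12/5))²/2+(-208/75)·(8/3))/50000 = -172/6328125 m
Load 3 — triangular load w₀=2 kN/m (0→w₀ over full span):
  y_3 = -w₀x(7L⁴-10L²x²+3x⁴)/(360LEI) = -2·(8/3)·(7·4⁴-10·4²·(8/3)²+3·(8/3)⁴)/(360·4·50000) = -136/2278125 m
Superposition: y = Σ y_i = -1222/56953125 m ≈ -0.000021 m

y(8/3) = -1222/56953125 m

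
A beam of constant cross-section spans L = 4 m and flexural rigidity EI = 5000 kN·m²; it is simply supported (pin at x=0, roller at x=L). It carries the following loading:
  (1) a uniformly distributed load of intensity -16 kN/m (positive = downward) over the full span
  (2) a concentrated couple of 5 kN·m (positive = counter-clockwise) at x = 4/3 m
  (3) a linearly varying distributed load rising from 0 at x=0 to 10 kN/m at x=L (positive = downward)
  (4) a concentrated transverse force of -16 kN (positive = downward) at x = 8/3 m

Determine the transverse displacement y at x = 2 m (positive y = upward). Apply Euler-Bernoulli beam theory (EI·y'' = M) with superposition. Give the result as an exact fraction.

y(2) = 4667/405000 m

Load 1 — uniform load w=-16 kN/m over full span:
  y_1 = -wx(L³-2Lx²+x³)/(24EI) = -(-16)·2·(4³-2·4·2²+2³)/(24·5000) = 4/375 m
Load 2 — applied couple M₀=5 kN·m at a=4/3 m (b=L-a=8/3):
  y_2 = (M₀x³/(6L)-M₀(x-a)²/2+C₁x)/EI  [x>a] with C₁=M₀(3b²-L²)/(6L)=10/9 = (5·2³/(6·4)-5·(2-(4/3))²/2+(10/9)·2)/5000 = 1/1800 m
Load 3 — triangular load w₀=10 kN/m (0→w₀ over full span):
  y_3 = -w₀x(7L⁴-10L²x²+3x⁴)/(360LEI) = -10·2·(7·4⁴-10·4²·2²+3·2⁴)/(360·4·5000) = -1/300 m
Load 4 — point force P=-16 kN at a=8/3 m (b=L-a=4/3):
  y_4 = -Pbx(L²-b²-x²)/(6LEI)  [x≤a] = -(-16)·(4/3)·2·(4²-(4/3)²-2²)/(6·4·5000) = 184/50625 m
Superposition: y = Σ y_i = 4667/405000 m ≈ 0.011523 m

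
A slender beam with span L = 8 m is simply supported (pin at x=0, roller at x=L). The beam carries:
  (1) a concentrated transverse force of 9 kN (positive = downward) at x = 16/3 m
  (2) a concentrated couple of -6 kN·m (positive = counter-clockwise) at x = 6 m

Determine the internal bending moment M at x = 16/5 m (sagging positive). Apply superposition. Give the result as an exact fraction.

Load 1 — point force P=9 kN at a=16/3 m (b=L-a=8/3):
  M_1 = Pbx/L  [x≤a] = 9·(8/3)·(16/5)/8 = 48/5 kN·m
Load 2 — applied couple M₀=-6 kN·m at a=6 m (b=L-a=2):
  M_2 = M₀x/L  [x≤a] = (-6)·(16/5)/8 = -12/5 kN·m
Superposition: M = Σ M_i = 36/5 kN·m ≈ 7.200000 kN·m

M(16/5) = 36/5 kN·m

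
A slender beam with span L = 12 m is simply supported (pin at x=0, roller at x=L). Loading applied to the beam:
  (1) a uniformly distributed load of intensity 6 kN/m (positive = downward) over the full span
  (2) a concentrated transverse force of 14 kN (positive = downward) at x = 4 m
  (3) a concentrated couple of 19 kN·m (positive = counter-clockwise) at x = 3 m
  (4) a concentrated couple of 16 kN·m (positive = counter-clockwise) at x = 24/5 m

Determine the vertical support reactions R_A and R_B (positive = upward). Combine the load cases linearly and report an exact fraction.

Load 1 — uniform load w=6 kN/m over full span:
  R_A = wL/2 = 6·12/2 = 36 kN
  R_B = wL/2 = 6·12/2 = 36 kN
Load 2 — point force P=14 kN at a=4 m (b=L-a=8):
  R_A = Pb/L = 14·8/12 = 28/3 kN
  R_B = Pa/L = 14·4/12 = 14/3 kN
Load 3 — applied couple M₀=19 kN·m at a=3 m (b=L-a=9):
  R_A = M₀/L = 19/12 kN
  R_B = -M₀/L = -19/12 kN
Load 4 — applied couple M₀=16 kN·m at a=24/5 m (b=L-a=36/5):
  R_A = M₀/L = 16/12 = 4/3 kN
  R_B = -M₀/L = -16/12 = -4/3 kN
Superposition: R_A = 193/4 kN, R_B = 151/4 kN

R_A = 193/4 kN, R_B = 151/4 kN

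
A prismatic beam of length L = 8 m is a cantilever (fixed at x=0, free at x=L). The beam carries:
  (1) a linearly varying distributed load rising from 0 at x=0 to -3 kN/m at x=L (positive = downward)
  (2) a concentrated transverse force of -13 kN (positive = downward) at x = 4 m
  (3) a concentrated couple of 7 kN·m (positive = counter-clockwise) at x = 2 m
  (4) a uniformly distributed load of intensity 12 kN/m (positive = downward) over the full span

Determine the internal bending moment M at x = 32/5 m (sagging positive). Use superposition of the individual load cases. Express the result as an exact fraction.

M(32/5) = -1472/125 kN·m

Load 1 — triangular load w₀=-3 kN/m (0→w₀ over full span):
  M_1 = w₀Lx/2 - w₀L²/3 - w₀x³/(6L) = (-3)·8·(32/5)/2 - (-3)·8²/3 - (-3)·(32/5)³/(6·8) = 448/125 kN·m
Load 2 — point force P=-13 kN at a=4 m (b=L-a=4):
  M_2 = 0  [x>a] = 0 kN·m
Load 3 — applied couple M₀=7 kN·m at a=2 m (b=L-a=6):
  M_3 = 0  [x>a] = 0 kN·m
Load 4 — uniform load w=12 kN/m over full span:
  M_4 = -w(L-x)²/2 = -12·(8-(32/5))²/2 = -384/25 kN·m
Superposition: M = Σ M_i = -1472/125 kN·m ≈ -11.776000 kN·m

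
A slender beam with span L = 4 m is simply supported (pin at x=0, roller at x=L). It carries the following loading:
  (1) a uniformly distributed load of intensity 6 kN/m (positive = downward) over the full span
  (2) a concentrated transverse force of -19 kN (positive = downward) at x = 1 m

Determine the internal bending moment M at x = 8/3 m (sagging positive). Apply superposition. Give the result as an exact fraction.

M(8/3) = 13/3 kN·m

Load 1 — uniform load w=6 kN/m over full span:
  M_1 = wx(L-x)/2 = 6·(8/3)·(4-(8/3))/2 = 32/3 kN·m
Load 2 — point force P=-19 kN at a=1 m (b=L-a=3):
  M_2 = Pa(L-x)/L  [x>a] = (-19)·1·(4-(8/3))/4 = -19/3 kN·m
Superposition: M = Σ M_i = 13/3 kN·m ≈ 4.333333 kN·m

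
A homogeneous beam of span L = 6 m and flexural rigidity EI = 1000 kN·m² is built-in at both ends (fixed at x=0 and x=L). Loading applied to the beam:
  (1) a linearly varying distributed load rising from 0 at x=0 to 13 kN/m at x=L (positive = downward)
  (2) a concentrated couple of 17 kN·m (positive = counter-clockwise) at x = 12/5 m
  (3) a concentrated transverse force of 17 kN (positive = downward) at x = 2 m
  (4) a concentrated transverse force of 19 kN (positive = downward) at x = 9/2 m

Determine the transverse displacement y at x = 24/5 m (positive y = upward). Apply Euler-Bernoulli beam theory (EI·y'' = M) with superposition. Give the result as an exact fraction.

y(24/5) = -13813709/750000000 m

Load 1 — triangular load w₀=13 kN/m (0→w₀ over full span):
  y_1 = -w₀x²(L-x)²(x+2L)/(120LEI) = -13·(24/5)²·(6-(24/5))²·((24/5)+2·6)/(120·6·1000) = -19656/1953125 m
Load 2 — applied couple M₀=17 kN·m at a=12/5 m (b=L-a=18/5):
  y_2 = (R_Ax³/6 - M_Ax²/2 - M₀(x-a)²/2)/EI  [x>a] with R_A=102/25, M_A=51/25 = ((102/25)·(24/5)³/6 - (51/25)·(24/5)²/2 - 17·((24/5)-(12/5))²/2)/1000 = 1071/390625 m
Load 3 — point force P=17 kN at a=2 m (b=L-a=4):
  y_3 = -Pa²(L-x)²(3bL-(3b+a)(L-x))/(6L³EI)  [x>a] = -17·2²·(6-(24/5))²·(3·4·6-(3·4+2)·(6-(24/5)))/(6·6³·1000) = -391/93750 m
Load 4 — point force P=19 kN at a=9/2 m (b=L-a=3/2):
  y_4 = -Pa²(L-x)²(3bL-(3b+a)(L-x))/(6L³EI)  [x>a] = -19·(9/2)²·(6-(24/5))²·(3·(3/2)·6-(3·(3/2)+(9/2))·(6-(24/5)))/(6·6³·1000) = -13851/2000000 m
Superposition: y = Σ y_i = -13813709/750000000 m ≈ -0.018418 m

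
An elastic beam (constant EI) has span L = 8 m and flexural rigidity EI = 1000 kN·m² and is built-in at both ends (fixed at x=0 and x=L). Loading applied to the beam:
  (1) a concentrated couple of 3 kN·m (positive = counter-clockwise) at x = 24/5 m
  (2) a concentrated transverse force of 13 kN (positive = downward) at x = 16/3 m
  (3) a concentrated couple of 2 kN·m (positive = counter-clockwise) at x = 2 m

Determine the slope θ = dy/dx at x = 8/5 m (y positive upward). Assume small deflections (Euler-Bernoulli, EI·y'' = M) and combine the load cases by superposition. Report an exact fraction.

θ(8/5) = -16657/2109375 rad

Load 1 — applied couple M₀=3 kN·m at a=24/5 m (b=L-a=16/5):
  θ_1 = (R_Ax²/2 - M_Ax)/EI  [x≤a] with R_A=27/50, M_A=24/25 = ((27/50)·(8/5)²/2 - (24/25)·(8/5))/1000 = -66/78125 rad
Load 2 — point force P=13 kN at a=16/3 m (b=L-a=8/3):
  θ_2 = -Pb²x(2aL-(3a+b)x)/(2L³EI)  [x≤a] = -13·(8/3)²·(8/5)·(2·(16/3)·8-(3·(16/3)+(8/3))·(8/5))/(2·8³·1000) = -676/84375 rad
Load 3 — applied couple M₀=2 kN·m at a=2 m (b=L-a=6):
  θ_3 = (R_Ax²/2 - M_Ax)/EI  [x≤a] with R_A=9/32, M_A=-3/8 = ((9/32)·(8/5)²/2 - (-3/8)·(8/5))/1000 = 3/3125 rad
Superposition: θ = Σ θ_i = -16657/2109375 rad ≈ -0.007897 rad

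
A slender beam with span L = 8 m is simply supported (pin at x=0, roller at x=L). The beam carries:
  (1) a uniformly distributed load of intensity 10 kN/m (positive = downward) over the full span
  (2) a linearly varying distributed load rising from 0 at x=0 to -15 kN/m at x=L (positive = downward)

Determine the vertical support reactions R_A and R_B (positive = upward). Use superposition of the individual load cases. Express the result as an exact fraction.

Load 1 — uniform load w=10 kN/m over full span:
  R_A = wL/2 = 10·8/2 = 40 kN
  R_B = wL/2 = 10·8/2 = 40 kN
Load 2 — triangular load w₀=-15 kN/m (0→w₀ over full span):
  R_A = w₀L/6 = (-15)·8/6 = -20 kN
  R_B = w₀L/3 = (-15)·8/3 = -40 kN
Superposition: R_A = 20 kN, R_B = 0 kN

R_A = 20 kN, R_B = 0 kN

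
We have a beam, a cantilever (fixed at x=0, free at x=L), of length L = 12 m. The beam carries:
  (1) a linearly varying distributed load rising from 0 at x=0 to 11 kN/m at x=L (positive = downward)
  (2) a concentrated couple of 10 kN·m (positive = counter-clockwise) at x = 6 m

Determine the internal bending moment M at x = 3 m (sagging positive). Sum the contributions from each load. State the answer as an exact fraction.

M(3) = -2593/8 kN·m

Load 1 — triangular load w₀=11 kN/m (0→w₀ over full span):
  M_1 = w₀Lx/2 - w₀L²/3 - w₀x³/(6L) = 11·12·3/2 - 11·12²/3 - 11·3³/(6·12) = -2673/8 kN·m
Load 2 — applied couple M₀=10 kN·m at a=6 m (b=L-a=6):
  M_2 = M₀  [x≤a] = 10 = 10 kN·m
Superposition: M = Σ M_i = -2593/8 kN·m ≈ -324.125000 kN·m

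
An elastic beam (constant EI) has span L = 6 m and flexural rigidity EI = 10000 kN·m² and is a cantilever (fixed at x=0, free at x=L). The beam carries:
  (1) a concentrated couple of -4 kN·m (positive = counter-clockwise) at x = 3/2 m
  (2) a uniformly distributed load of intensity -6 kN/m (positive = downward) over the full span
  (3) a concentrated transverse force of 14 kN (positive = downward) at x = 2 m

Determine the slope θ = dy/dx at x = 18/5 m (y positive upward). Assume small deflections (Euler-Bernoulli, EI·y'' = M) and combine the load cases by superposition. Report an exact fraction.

Load 1 — applied couple M₀=-4 kN·m at a=3/2 m (b=L-a=9/2):
  θ_1 = M₀a/EI  [x>a] = (-4)·(3/2)/10000 = -3/5000 rad
Load 2 — uniform load w=-6 kN/m over full span:
  θ_2 = -wx(x²-3Lx+3L²)/(6EI) = -(-6)·(18/5)·((18/5)²-3·6·(18/5)+3·6²)/(6·10000) = 3159/156250 rad
Load 3 — point force P=14 kN at a=2 m (b=L-a=4):
  θ_3 = -Pa²/(2EI)  [x>a] = -14·2²/(2·10000) = -7/2500 rad
Superposition: θ = Σ θ_i = 10511/625000 rad ≈ 0.016818 rad

θ(18/5) = 10511/625000 rad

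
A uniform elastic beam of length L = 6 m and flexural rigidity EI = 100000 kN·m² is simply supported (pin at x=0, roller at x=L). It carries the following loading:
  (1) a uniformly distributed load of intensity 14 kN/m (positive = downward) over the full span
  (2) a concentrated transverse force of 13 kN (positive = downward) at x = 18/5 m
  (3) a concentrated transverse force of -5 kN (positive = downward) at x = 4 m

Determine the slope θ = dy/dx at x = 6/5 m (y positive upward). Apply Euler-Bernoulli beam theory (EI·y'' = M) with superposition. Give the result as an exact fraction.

θ(6/5) = -16111/14062500 rad

Load 1 — uniform load w=14 kN/m over full span:
  θ_1 = -w(L³-6Lx²+4x³)/(24EI) = -14·(6³-6·6·(6/5)²+4·(6/5)³)/(24·100000) = -6237/6250000 rad
Load 2 — point force P=13 kN at a=18/5 m (b=L-a=12/5):
  θ_2 = -Pb(L²-b²-3x²)/(6LEI)  [x≤a] = -13·(12/5)·(6²-(12/5)²-3·(6/5)²)/(6·6·100000) = -351/1562500 rad
Load 3 — point force P=-5 kN at a=4 m (b=L-a=2):
  θ_3 = -Pb(L²-b²-3x²)/(6LEI)  [x≤a] = -(-5)·2·(6²-2²-3·(6/5)²)/(6·6·100000) = 173/2250000 rad
Superposition: θ = Σ θ_i = -16111/14062500 rad ≈ -0.001146 rad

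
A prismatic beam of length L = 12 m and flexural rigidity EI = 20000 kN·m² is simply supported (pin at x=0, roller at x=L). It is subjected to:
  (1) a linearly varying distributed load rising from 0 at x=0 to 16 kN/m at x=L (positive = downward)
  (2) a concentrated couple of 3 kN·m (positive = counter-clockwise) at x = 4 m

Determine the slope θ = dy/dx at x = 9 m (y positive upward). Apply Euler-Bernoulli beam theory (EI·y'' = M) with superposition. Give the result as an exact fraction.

θ(9) = 15641/800000 rad

Load 1 — triangular load w₀=16 kN/m (0→w₀ over full span):
  θ_1 = -w₀(7L⁴-30L²x²+15x⁴)/(360LEI) = -16·(7·12⁴-30·12²·9²+15·9⁴)/(360·12·20000) = 3939/200000 rad
Load 2 — applied couple M₀=3 kN·m at a=4 m (b=L-a=8):
  θ_2 = (M₀x²/(2L)-M₀(x-a)+C₁)/EI  [x>a] with C₁=M₀(3b²-L²)/(6L)=2 = (3·9²/(2·12)-3·(9-4)+2)/20000 = -23/160000 rad
Superposition: θ = Σ θ_i = 15641/800000 rad ≈ 0.019551 rad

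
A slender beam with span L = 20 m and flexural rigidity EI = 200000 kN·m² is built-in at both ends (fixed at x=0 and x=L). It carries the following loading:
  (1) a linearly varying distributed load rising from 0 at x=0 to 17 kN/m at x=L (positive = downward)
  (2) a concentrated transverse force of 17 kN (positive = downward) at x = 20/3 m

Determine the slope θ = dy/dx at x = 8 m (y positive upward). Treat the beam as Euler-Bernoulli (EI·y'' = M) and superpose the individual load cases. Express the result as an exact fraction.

Load 1 — triangular load w₀=17 kN/m (0→w₀ over full span):
  θ_1 = -w₀(2x(L-x)(L-2x)(x+2L)+x²(L-x)²)/(120LEI) = -17·(2·8·(20-8)·(20-2·8)·(8+2·20)+8²·(20-8)²)/(120·20·200000) = -51/31250 rad
Load 2 — point force P=17 kN at a=20/3 m (b=L-a=40/3):
  θ_2 = Pa²(L-x)(2bL-(3b+a)(L-x))/(2L³EI)  [x>a] = 17·(20/3)²·(20-8)·(2·(40/3)·20-(3·(40/3)+(20/3))·(20-8))/(2·20³·200000) = -17/225000 rad
Superposition: θ = Σ θ_i = -1921/1125000 rad ≈ -0.001708 rad

θ(8) = -1921/1125000 rad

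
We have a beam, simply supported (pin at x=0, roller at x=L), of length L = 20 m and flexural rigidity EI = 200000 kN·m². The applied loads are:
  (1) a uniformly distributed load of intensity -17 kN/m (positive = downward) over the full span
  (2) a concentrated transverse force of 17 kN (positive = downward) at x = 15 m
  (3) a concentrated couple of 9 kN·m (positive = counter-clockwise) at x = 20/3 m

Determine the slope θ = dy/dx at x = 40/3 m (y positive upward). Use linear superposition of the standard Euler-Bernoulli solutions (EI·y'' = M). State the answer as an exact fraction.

θ(40/3) = -340361/25920000 rad

Load 1 — uniform load w=-17 kN/m over full span:
  θ_1 = -w(L³-6Lx²+4x³)/(24EI) = -(-17)·(20³-6·20·(40/3)²+4·(40/3)³)/(24·200000) = -221/16200 rad
Load 2 — point force P=17 kN at a=15 m (b=L-a=5):
  θ_2 = -Pb(L²-b²-3x²)/(6LEI)  [x≤a] = -17·5·(20²-5²-3·(40/3)²)/(6·20·200000) = 323/576000 rad
Load 3 — applied couple M₀=9 kN·m at a=20/3 m (b=L-a=40/3):
  θ_3 = (M₀x²/(2L)-M₀(x-a)+C₁)/EI  [x>a] with C₁=M₀(3b²-L²)/(6L)=10 = (9·(40/3)²/(2·20)-9·((40/3)-(20/3))+10)/200000 = -1/20000 rad
Superposition: θ = Σ θ_i = -340361/25920000 rad ≈ -0.013131 rad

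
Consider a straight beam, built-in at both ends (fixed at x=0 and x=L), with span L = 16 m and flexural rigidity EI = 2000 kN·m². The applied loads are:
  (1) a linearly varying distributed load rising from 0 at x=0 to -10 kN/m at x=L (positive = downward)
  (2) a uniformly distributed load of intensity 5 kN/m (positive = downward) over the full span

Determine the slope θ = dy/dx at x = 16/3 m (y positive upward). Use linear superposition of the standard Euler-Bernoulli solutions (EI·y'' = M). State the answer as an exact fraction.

θ(16/3) = 128/30375 rad

Load 1 — triangular load w₀=-10 kN/m (0→w₀ over full span):
  θ_1 = -w₀(2x(L-x)(L-2x)(x+2L)+x²(L-x)²)/(120LEI) = -(-10)·(2·(16/3)·(16-(16/3))·(16-2·(16/3))·((16/3)+2·16)+(16/3)²·(16-(16/3))²)/(120·16·2000) = 2048/30375 rad
Load 2 — uniform load w=5 kN/m over full span:
  θ_2 = -wx(L-x)(L-2x)/(12EI) = -5·(16/3)·(16-(16/3))·(16-2·(16/3))/(12·2000) = -128/2025 rad
Superposition: θ = Σ θ_i = 128/30375 rad ≈ 0.004214 rad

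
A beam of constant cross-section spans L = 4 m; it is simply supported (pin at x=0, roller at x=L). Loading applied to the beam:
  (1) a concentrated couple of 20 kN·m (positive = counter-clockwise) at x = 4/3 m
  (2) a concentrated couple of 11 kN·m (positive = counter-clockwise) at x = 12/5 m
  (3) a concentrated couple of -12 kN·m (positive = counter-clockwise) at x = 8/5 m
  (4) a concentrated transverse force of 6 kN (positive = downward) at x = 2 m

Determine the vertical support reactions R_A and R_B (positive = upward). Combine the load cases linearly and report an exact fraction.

R_A = 31/4 kN, R_B = -7/4 kN

Load 1 — applied couple M₀=20 kN·m at a=4/3 m (b=L-a=8/3):
  R_A = M₀/L = 20/4 = 5 kN
  R_B = -M₀/L = -20/4 = -5 kN
Load 2 — applied couple M₀=11 kN·m at a=12/5 m (b=L-a=8/5):
  R_A = M₀/L = 11/4 kN
  R_B = -M₀/L = -11/4 kN
Load 3 — applied couple M₀=-12 kN·m at a=8/5 m (b=L-a=12/5):
  R_A = M₀/L = (-12)/4 = -3 kN
  R_B = -M₀/L = -(-12)/4 = 3 kN
Load 4 — point force P=6 kN at a=2 m (b=L-a=2):
  R_A = Pb/L = 6·2/4 = 3 kN
  R_B = Pa/L = 6·2/4 = 3 kN
Superposition: R_A = 31/4 kN, R_B = -7/4 kN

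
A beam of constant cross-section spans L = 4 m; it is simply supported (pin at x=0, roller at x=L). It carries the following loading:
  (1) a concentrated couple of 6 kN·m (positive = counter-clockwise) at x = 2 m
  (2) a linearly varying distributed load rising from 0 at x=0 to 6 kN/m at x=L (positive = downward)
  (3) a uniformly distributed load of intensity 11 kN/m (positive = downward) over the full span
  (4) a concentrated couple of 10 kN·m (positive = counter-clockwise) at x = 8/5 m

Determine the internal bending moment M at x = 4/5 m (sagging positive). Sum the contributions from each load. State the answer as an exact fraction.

Load 1 — applied couple M₀=6 kN·m at a=2 m (b=L-a=2):
  M_1 = M₀x/L  [x≤a] = 6·(4/5)/4 = 6/5 kN·m
Load 2 — triangular load w₀=6 kN/m (0→w₀ over full span):
  M_2 = w₀Lx/6 - w₀x³/(6L) = 6·4·(4/5)/6 - 6·(4/5)³/(6·4) = 384/125 kN·m
Load 3 — uniform load w=11 kN/m over full span:
  M_3 = wx(L-x)/2 = 11·(4/5)·(4-(4/5))/2 = 352/25 kN·m
Load 4 — applied couple M₀=10 kN·m at a=8/5 m (b=L-a=12/5):
  M_4 = M₀x/L  [x≤a] = 10·(4/5)/4 = 2 kN·m
Superposition: M = Σ M_i = 2544/125 kN·m ≈ 20.352000 kN·m

M(4/5) = 2544/125 kN·m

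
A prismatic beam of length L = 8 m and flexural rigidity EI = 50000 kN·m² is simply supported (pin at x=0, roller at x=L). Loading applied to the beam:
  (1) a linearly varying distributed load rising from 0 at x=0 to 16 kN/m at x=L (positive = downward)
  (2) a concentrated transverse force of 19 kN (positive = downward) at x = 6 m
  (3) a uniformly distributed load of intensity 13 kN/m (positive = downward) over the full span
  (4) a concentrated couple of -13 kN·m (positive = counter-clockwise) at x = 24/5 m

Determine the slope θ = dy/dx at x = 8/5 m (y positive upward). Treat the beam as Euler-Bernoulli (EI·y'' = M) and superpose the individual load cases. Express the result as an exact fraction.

θ(8/5) = -4349959/562500000 rad

Load 1 — triangular load w₀=16 kN/m (0→w₀ over full span):
  θ_1 = -w₀(7L⁴-30L²x²+15x⁴)/(360LEI) = -16·(7·8⁴-30·8²·(8/5)²+15·(8/5)⁴)/(360·8·50000) = -46592/17578125 rad
Load 2 — point force P=19 kN at a=6 m (b=L-a=2):
  θ_2 = -Pb(L²-b²-3x²)/(6LEI)  [x≤a] = -19·2·(8²-2²-3·(8/5)²)/(6·8·50000) = -2071/2500000 rad
Load 3 — uniform load w=13 kN/m over full span:
  θ_3 = -w(L³-6Lx²+4x³)/(24EI) = -13·(8³-6·8·(8/5)²+4·(8/5)³)/(24·50000) = -1716/390625 rad
Load 4 — applied couple M₀=-13 kN·m at a=24/5 m (b=L-a=16/5):
  θ_4 = (M₀x²/(2L)+C₁)/EI  [x≤a] with C₁=M₀(3b²-L²)/(6L)=676/75 = ((-13)·(8/5)²/(2·8)+(676/75))/50000 = 13/93750 rad
Superposition: θ = Σ θ_i = -4349959/562500000 rad ≈ -0.007733 rad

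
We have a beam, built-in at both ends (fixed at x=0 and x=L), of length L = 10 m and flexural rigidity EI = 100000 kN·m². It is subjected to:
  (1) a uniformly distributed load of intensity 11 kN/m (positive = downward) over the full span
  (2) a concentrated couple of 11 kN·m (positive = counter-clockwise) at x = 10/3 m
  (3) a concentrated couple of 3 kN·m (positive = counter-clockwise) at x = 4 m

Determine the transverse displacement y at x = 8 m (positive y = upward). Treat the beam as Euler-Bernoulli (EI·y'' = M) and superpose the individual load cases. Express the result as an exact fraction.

y(8) = -62219/56250000 m

Load 1 — uniform load w=11 kN/m over full span:
  y_1 = -wx²(L-x)²/(24EI) = -11·8²·(10-8)²/(24·100000) = -11/9375 m
Load 2 — applied couple M₀=11 kN·m at a=10/3 m (b=L-a=20/3):
  y_2 = (R_Ax³/6 - M_Ax²/2 - M₀(x-a)²/2)/EI  [x>a] with R_A=22/15, M_A=0 = ((22/15)·8³/6 - 0·8²/2 - 11·(8-(10/3))²/2)/100000 = 121/2250000 m
Load 3 — applied couple M₀=3 kN·m at a=4 m (b=L-a=6):
  y_3 = (R_Ax³/6 - M_Ax²/2 - M₀(x-a)²/2)/EI  [x>a] with R_A=54/125, M_A=9/25 = ((54/125)·8³/6 - (9/25)·8²/2 - 3·(8-4)²/2)/100000 = 21/1562500 m
Superposition: y = Σ y_i = -62219/56250000 m ≈ -0.001106 m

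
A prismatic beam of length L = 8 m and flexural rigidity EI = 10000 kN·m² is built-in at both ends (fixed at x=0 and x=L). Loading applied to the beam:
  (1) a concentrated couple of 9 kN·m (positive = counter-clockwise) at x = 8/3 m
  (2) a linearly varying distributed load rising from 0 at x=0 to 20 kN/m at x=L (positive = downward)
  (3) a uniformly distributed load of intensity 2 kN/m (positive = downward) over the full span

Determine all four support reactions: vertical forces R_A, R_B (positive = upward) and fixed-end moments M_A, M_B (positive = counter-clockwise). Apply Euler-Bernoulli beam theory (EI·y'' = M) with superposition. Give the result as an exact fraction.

R_A = 67/2 kN, M_A = 160/3 kN·m, R_B = 125/2 kN, M_B = -215/3 kN·m

Load 1 — applied couple M₀=9 kN·m at a=8/3 m (b=L-a=16/3):
  R_A = 6M₀ab/L³ = 6·9·(8/3)·(16/3)/8³ = 3/2 kN
  M_A = M₀b(2a-b)/L² = 9·(16/3)·(2·(8/3)-(16/3))/8² = 0 kN·m
  R_B = -6M₀ab/L³ = -6·9·(8/3)·(16/3)/8³ = -3/2 kN
  M_B = M₀a(2b-a)/L² = 9·(8/3)·(2·(16/3)-(8/3))/8² = 3 kN·m
Load 2 — triangular load w₀=20 kN/m (0→w₀ over full span):
  R_A = 3w₀L/20 = 3·20·8/20 = 24 kN
  M_A = w₀L²/30 = 20·8²/30 = 128/3 kN·m
  R_B = 7w₀L/20 = 7·20·8/20 = 56 kN
  M_B = -w₀L²/20 = -20·8²/20 = -64 kN·m
Load 3 — uniform load w=2 kN/m over full span:
  R_A = wL/2 = 2·8/2 = 8 kN
  M_A = wL²/12 = 2·8²/12 = 32/3 kN·m
  R_B = wL/2 = 2·8/2 = 8 kN
  M_B = -wL²/12 = -2·8²/12 = -32/3 kN·m
Superposition: R_A = 67/2 kN, M_A = 160/3 kN·m, R_B = 125/2 kN, M_B = -215/3 kN·m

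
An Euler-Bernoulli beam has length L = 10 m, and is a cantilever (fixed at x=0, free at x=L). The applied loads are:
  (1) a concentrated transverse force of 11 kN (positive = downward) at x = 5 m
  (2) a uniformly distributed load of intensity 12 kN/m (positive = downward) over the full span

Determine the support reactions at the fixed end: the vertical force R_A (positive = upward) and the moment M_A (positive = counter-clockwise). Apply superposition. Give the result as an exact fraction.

Load 1 — point force P=11 kN at a=5 m (b=L-a=5):
  R_A = P = 11 kN
  M_A = Pa = 11·5 = 55 kN·m
Load 2 — uniform load w=12 kN/m over full span:
  R_A = wL = 12·10 = 120 kN
  M_A = wL²/2 = 12·10²/2 = 600 kN·m
Superposition: R_A = 131 kN, M_A = 655 kN·m

R_A = 131 kN, M_A = 655 kN·m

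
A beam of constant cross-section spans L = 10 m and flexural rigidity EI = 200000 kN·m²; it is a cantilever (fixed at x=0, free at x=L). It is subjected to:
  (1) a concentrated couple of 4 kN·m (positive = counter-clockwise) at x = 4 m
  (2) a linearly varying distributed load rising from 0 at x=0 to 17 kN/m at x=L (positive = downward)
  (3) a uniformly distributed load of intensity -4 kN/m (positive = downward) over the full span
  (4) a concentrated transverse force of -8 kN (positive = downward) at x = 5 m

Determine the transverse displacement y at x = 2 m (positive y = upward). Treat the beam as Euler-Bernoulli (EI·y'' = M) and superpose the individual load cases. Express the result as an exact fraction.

Load 1 — applied couple M₀=4 kN·m at a=4 m (b=L-a=6):
  y_1 = M₀x²/(2EI)  [x≤a] = 4·2²/(2·200000) = 1/25000 m
Load 2 — triangular load w₀=17 kN/m (0→w₀ over full span):
  y_2 = (w₀Lx³/12-w₀L²x²/6-w₀x⁵/(120L))/EI = (17·10·2³/12-17·10²·2²/6-17·2⁵/(120·10))/200000 = -38267/7500000 m
Load 3 — uniform load w=-4 kN/m over full span:
  y_3 = -wx²(x²-4Lx+6L²)/(24EI) = -(-4)·2²·(2²-4·10·2+6·10²)/(24·200000) = 131/75000 m
Load 4 — point force P=-8 kN at a=5 m (b=L-a=5):
  y_4 = -Px²(3a-x)/(6EI)  [x≤a] = -(-8)·2²·(3·5-2)/(6·200000) = 13/37500 m
Superposition: y = Σ y_i = -22267/7500000 m ≈ -0.002969 m

y(2) = -22267/7500000 m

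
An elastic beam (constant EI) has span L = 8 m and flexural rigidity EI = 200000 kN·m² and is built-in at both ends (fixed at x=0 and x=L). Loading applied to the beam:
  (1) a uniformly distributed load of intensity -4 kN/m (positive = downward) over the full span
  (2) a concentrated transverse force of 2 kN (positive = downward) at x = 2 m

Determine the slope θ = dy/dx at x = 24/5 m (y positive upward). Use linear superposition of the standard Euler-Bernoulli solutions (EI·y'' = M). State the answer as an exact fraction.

θ(24/5) = -231/6250000 rad

Load 1 — uniform load w=-4 kN/m over full span:
  θ_1 = -wx(L-x)(L-2x)/(12EI) = -(-4)·(24/5)·(8-(24/5))·(8-2·(24/5))/(12·200000) = -16/390625 rad
Load 2 — point force P=2 kN at a=2 m (b=L-a=6):
  θ_2 = Pa²(L-x)(2bL-(3b+a)(L-x))/(2L³EI)  [x>a] = 2·2²·(8-(24/5))·(2·6·8-(3·6+2)·(8-(24/5)))/(2·8³·200000) = 1/250000 rad
Superposition: θ = Σ θ_i = -231/6250000 rad ≈ -0.000037 rad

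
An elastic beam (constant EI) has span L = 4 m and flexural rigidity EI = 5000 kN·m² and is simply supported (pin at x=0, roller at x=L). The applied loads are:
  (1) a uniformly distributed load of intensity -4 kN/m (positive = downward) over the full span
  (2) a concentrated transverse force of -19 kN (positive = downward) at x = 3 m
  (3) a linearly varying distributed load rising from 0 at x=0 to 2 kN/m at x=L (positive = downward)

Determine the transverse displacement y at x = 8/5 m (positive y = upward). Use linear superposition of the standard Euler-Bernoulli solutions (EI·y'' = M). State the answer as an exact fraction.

Load 1 — uniform load w=-4 kN/m over full span:
  y_1 = -wx(L³-2Lx²+x³)/(24EI) = -(-4)·(8/5)·(4³-2·4·(8/5)²+(8/5)³)/(24·5000) = 992/390625 m
Load 2 — point force P=-19 kN at a=3 m (b=L-a=1):
  y_2 = -Pbx(L²-b²-x²)/(6LEI)  [x≤a] = -(-19)·1·(8/5)·(4²-1²-(8/5)²)/(6·4·5000) = 5909/1875000 m
Load 3 — triangular load w₀=2 kN/m (0→w₀ over full span):
  y_3 = -w₀x(7L⁴-10L²x²+3x⁴)/(360LEI) = -2·(8/5)·(7·4⁴-10·4²·(8/5)²+3·(8/5)⁴)/(360·4·5000) = -18256/29296875 m
Superposition: y = Σ y_i = 1187777/234375000 m ≈ 0.005068 m

y(8/5) = 1187777/234375000 m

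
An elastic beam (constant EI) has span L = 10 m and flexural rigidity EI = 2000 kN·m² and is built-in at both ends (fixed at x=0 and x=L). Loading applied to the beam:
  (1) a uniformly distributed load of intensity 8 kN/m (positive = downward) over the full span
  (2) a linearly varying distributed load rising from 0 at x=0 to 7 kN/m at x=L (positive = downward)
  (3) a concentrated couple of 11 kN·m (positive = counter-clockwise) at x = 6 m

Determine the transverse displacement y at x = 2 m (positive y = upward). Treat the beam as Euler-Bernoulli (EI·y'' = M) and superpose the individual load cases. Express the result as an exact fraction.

Load 1 — uniform load w=8 kN/m over full span:
  y_1 = -wx²(L-x)²/(24EI) = -8·2²·(10-2)²/(24·2000) = -16/375 m
Load 2 — triangular load w₀=7 kN/m (0→w₀ over full span):
  y_2 = -w₀x²(L-x)²(x+2L)/(120LEI) = -7·2²·(10-2)²·(2+2·10)/(120·10·2000) = -154/9375 m
Load 3 — applied couple M₀=11 kN·m at a=6 m (b=L-a=4):
  y_3 = (R_Ax³/6 - M_Ax²/2)/EI  [x≤a] with R_A=198/125, M_A=88/25 = ((198/125)·2³/6 - (88/25)·2²/2)/2000 = -77/31250 m
Superposition: y = Σ y_i = -5771/93750 m ≈ -0.061557 m

y(2) = -5771/93750 m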